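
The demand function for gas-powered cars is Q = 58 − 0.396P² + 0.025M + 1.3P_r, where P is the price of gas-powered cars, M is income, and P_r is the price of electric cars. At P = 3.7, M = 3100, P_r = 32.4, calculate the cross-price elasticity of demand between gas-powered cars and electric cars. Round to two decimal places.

0.24

Substituting, Q = 58 − 0.396(3.7)² + 0.025(3100) + 1.3(32.4) = 58 − 5.4212 + 77.5 + 42.12 = 172.1988.
∂Q/∂P_r = +1.3, so E_xy = 1.3·(32.4/172.1988) ≈ 0.24.
E_xy > 0: the goods are substitutes.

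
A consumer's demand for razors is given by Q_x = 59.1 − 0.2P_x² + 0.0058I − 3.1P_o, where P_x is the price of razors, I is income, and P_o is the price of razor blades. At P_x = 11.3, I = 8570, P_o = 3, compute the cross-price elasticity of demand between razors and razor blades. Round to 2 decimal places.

Substituting, Q_x = 59.1 − 0.2(11.3)² + 0.0058(8570) − 3.1(3) = 59.1 − 25.538 + 49.706 − 9.3 = 73.968.
∂Q_x/∂P_o = −3.1, so E_xy = -3.1·(3/73.968) ≈ -0.13.
E_xy < 0: the goods are complements.

-0.13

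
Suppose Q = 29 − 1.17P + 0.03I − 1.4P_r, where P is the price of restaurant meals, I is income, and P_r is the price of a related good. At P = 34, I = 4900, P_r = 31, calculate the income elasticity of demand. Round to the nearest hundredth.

1.58

Substituting, Q = 29 − 1.17(34) + 0.03(4900) − 1.4(31) = 29 − 39.78 + 147 − 43.4 = 92.82.
∂Q/∂I = +0.03, so E_I = 0.03·(4900/92.82) ≈ 1.58.
E_I > 1: normal good (luxury).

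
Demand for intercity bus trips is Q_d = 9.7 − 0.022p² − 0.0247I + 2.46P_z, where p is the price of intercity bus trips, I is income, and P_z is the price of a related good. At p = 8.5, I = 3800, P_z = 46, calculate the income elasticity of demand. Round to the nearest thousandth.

At the given point, Q_d = 9.7 − 0.022(8.5)² − 0.0247(3800) + 2.46(46) = 9.7 − 1.5895 − 93.86 + 113.16 = 27.4105.
∂Q_d/∂I = −0.0247, so E_I = -0.0247·(3800/27.4105) ≈ -3.424.
E_I < 0: inferior good.

-3.424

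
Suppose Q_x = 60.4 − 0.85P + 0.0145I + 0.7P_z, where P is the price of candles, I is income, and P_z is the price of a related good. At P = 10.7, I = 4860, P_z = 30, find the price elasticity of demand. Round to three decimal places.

At the given point, Q_x = 60.4 − 0.85(10.7) + 0.0145(4860) + 0.7(30) = 60.4 − 9.095 + 70.47 + 21 = 142.775.
∂Q_x/∂P = −0.85, so E_p = (−0.85)·(10.7/142.775) ≈ -0.064.
|E_p| < 1: demand is inelastic.

-0.064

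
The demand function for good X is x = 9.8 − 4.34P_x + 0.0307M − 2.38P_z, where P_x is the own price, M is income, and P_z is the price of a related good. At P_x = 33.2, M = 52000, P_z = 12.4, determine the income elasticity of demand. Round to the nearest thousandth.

1.114

First evaluate x: 9.8 − 4.34(33.2) + 0.0307(52000) − 2.38(12.4) = 9.8 − 144.088 + 1596.4 − 29.512 = 1432.6.
∂x/∂M = +0.0307, so E_I = 0.0307·(52000/1432.6) ≈ 1.114.
E_I > 1: normal good (luxury).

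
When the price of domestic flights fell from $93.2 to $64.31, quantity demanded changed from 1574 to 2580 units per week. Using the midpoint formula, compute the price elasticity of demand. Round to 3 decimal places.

%Δq = (2580 − 1574)/[(1574 + 2580)/2] = 1006/2077 ≈ 0.4844.
%ΔP = (64.31 − 93.2)/[(93.2 + 64.31)/2] = -28.89/78.755 ≈ -0.3668.
Arc elasticity E = %Δq/%ΔP ≈ 0.4844/-0.3668 ≈ -1.320.
|E| > 1: demand is elastic over this range.

-1.320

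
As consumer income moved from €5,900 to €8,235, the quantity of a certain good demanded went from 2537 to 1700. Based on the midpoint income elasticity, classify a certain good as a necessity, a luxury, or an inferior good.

%ΔQ = (1700 − 2537)/[(2537+1700)/2] = -837/2118.5 ≈ -0.3951.
%ΔI = (8,235 − 5,900)/[(5,900+8,235)/2] = 2335/7067.5 ≈ 0.3304.
E_I = %ΔQ/%ΔI ≈ -1.196.
E_I < 0: inferior good.

inferior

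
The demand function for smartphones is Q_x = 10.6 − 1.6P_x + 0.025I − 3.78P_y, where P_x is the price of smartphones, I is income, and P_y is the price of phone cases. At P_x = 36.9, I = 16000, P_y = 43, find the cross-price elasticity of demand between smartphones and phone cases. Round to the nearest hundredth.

-0.86

Q_x = 10.6 − 1.6(36.9) + 0.025(16000) − 3.78(43) = 10.6 − 59.04 + 400 − 162.54 = 189.02.
∂Q_x/∂P_y = −3.78, so E_xy = -3.78·(43/189.02) ≈ -0.86.
E_xy < 0: the goods are complements.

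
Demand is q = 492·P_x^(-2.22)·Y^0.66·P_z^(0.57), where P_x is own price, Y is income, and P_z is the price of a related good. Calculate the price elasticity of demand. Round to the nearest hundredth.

For a Cobb–Douglas (constant-elasticity) form q = A·P_x^α·…, the elasticity with respect to P_x equals the exponent α at every point.
Here the exponent on P_x is -2.22, so the price elasticity of demand is -2.22.

-2.22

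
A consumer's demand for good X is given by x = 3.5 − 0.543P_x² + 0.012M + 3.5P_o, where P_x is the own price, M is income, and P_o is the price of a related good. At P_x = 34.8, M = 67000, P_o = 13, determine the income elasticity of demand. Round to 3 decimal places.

4.115

Evaluating quantity at (P_x, M, P_o) gives x = 3.5 − 0.543(34.8)² + 0.012(67000) + 3.5(13) = 3.5 − 657.5947 + 804 + 45.5 = 195.4053.
∂x/∂M = +0.012, so E_I = 0.012·(67000/195.4053) ≈ 4.115.
E_I > 1: normal good (luxury).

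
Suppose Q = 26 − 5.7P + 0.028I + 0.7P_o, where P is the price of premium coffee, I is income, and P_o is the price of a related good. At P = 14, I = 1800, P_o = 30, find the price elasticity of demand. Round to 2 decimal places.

-4.53

First evaluate Q: 26 − 5.7(14) + 0.028(1800) + 0.7(30) = 26 − 79.8 + 50.4 + 21 = 17.6.
∂Q/∂P = −5.7, so E_p = (−5.7)·(14/17.6) ≈ -4.53.
|E_p| > 1: demand is elastic.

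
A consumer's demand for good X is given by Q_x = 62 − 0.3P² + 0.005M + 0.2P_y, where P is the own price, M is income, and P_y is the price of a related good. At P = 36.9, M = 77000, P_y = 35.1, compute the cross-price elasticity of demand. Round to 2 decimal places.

Q_x = 62 − 0.3(36.9)² + 0.005(77000) + 0.2(35.1) = 62 − 408.483 + 385 + 7.02 = 45.537.
∂Q_x/∂P_y = +0.2, so E_xy = 0.2·(35.1/45.537) ≈ 0.15.
E_xy > 0: the goods are substitutes.

0.15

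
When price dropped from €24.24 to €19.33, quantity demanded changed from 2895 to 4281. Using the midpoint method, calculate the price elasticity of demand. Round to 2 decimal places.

-1.71

%ΔQ = (4281 − 2895)/[(2895 + 4281)/2] = 1386/3588 ≈ 0.3863.
%Δp = (19.33 − 24.24)/[(24.24 + 19.33)/2] = -4.91/21.785 ≈ -0.2254.
Arc elasticity E = %ΔQ/%Δp ≈ 0.3863/-0.2254 ≈ -1.71.
|E| > 1: demand is elastic over this range.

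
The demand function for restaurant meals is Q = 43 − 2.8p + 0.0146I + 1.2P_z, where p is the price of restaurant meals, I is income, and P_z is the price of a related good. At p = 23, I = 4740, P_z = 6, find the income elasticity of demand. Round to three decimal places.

First evaluate Q: 43 − 2.8(23) + 0.0146(4740) + 1.2(6) = 43 − 64.4 + 69.204 + 7.2 = 55.004.
∂Q/∂I = +0.0146, so E_I = 0.0146·(4740/55.004) ≈ 1.258.
E_I > 1: normal good (luxury).

1.258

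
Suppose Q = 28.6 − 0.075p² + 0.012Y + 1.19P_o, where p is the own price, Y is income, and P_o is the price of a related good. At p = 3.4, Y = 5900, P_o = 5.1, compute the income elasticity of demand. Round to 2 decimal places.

0.68

Q = 28.6 − 0.075(3.4)² + 0.012(5900) + 1.19(5.1) = 28.6 − 0.867 + 70.8 + 6.069 = 104.602.
∂Q/∂Y = +0.012, so E_I = 0.012·(5900/104.602) ≈ 0.68.
E_I ∈ (0,1): normal good (necessity).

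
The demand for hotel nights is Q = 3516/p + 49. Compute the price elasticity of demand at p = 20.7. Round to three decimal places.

At p = 20.7, Q = 218.8551.
dQ/dp = −3516/p² = −8.2056.
Point elasticity E = (dQ/dp)·(p/Q) = -8.2056 × 20.7/218.8551 ≈ -0.776.
|E| < 1, so demand is inelastic at this price.

-0.776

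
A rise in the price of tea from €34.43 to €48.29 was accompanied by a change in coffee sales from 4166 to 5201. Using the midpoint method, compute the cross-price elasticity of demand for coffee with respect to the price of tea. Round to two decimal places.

%ΔQ_x = (5201 − 4166)/[(4166+5201)/2] = 1035/4683.5 ≈ 0.2210.
%ΔP_y = (48.29 − 34.43)/[(34.43+48.29)/2] ≈ 0.3351.
E_xy = 0.2210/0.3351 ≈ 0.66.
E_xy > 0, so coffee and tea are substitutes.

0.66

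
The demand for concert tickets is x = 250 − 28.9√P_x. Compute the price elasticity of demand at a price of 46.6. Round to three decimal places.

-1.871

At P_x = 46.6, x = 52.7165.
dx/dP_x = −28.9/(2√P_x) = −28.9/(2·6.8264).
Point elasticity E = (dx/dP_x)·(P_x/x) = -2.1168 × 46.6/52.7165 ≈ -1.871.
|E| > 1, so demand is elastic at this price.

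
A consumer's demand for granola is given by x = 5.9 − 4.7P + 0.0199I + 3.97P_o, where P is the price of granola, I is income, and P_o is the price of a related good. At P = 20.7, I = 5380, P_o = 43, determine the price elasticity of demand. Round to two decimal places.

Evaluating quantity at (P, I, P_o) gives x = 5.9 − 4.7(20.7) + 0.0199(5380) + 3.97(43) = 5.9 − 97.29 + 107.062 + 170.71 = 186.382.
∂x/∂P = −4.7, so E_p = (−4.7)·(20.7/186.382) ≈ -0.52.
|E_p| < 1: demand is inelastic.

-0.52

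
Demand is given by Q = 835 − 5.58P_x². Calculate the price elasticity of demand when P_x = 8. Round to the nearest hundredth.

-1.49

At P_x = 8, Q = 477.88.
dQ/dP_x = −2·5.58·P_x = −89.28.
Point elasticity E = (dQ/dP_x)·(P_x/Q) = -89.28 × 8/477.88 ≈ -1.49.
|E| > 1, so demand is elastic at this price.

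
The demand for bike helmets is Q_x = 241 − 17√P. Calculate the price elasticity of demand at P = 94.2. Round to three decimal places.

At P = 94.2, Q_x = 76.0036.
dQ_x/dP = −17/(2√P) = −17/(2·9.7057).
Point elasticity E = (dQ_x/dP)·(P/Q_x) = -0.8758 × 94.2/76.0036 ≈ -1.085.
|E| > 1, so demand is elastic at this price.

-1.085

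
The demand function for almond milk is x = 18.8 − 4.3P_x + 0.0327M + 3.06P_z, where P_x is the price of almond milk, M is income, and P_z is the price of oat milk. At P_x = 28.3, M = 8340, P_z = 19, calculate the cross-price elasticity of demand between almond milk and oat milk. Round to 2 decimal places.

Evaluating quantity at (P_x, M, P_z) gives x = 18.8 − 4.3(28.3) + 0.0327(8340) + 3.06(19) = 18.8 − 121.69 + 272.718 + 58.14 = 227.968.
∂x/∂P_z = +3.06, so E_xy = 3.06·(19/227.968) ≈ 0.26.
E_xy > 0: the goods are substitutes.

0.26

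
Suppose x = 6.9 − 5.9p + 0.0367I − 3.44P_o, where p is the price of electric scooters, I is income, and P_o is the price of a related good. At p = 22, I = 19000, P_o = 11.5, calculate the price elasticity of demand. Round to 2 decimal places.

Substituting, x = 6.9 − 5.9(22) + 0.0367(19000) − 3.44(11.5) = 6.9 − 129.8 + 697.3 − 39.56 = 534.84.
∂x/∂p = −5.9, so E_p = (−5.9)·(22/534.84) ≈ -0.24.
|E_p| < 1: demand is inelastic.

-0.24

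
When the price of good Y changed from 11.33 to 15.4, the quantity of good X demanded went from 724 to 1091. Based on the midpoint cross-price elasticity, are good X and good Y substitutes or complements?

%ΔQ_x = (1091 − 724)/[(724+1091)/2] = 367/907.5 ≈ 0.4044.
%ΔP_y = (15.4 − 11.33)/[(11.33+15.4)/2] ≈ 0.3045.
E_xy = 0.4044/0.3045 ≈ 1.328.
E_xy > 0, so the goods are substitutes.

substitutes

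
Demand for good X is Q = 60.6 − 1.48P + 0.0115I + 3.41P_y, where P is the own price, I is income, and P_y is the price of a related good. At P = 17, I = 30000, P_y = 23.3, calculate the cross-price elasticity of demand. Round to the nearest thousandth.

0.173

Q = 60.6 − 1.48(17) + 0.0115(30000) + 3.41(23.3) = 60.6 − 25.16 + 345 + 79.453 = 459.893.
∂Q/∂P_y = +3.41, so E_xy = 3.41·(23.3/459.893) ≈ 0.173.
E_xy > 0: the goods are substitutes.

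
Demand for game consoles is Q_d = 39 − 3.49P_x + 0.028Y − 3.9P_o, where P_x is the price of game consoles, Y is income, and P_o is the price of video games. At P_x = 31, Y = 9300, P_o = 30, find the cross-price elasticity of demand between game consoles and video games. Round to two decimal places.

-1.58

Evaluating quantity at (P_x, Y, P_o) gives Q_d = 39 − 3.49(31) + 0.028(9300) − 3.9(30) = 39 − 108.19 + 260.4 − 117 = 74.21.
∂Q_d/∂P_o = −3.9, so E_xy = -3.9·(30/74.21) ≈ -1.58.
E_xy < 0: the goods are complements.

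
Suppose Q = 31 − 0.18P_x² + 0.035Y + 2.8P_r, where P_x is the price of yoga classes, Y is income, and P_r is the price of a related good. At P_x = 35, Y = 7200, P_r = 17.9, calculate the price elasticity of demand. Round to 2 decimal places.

Evaluating quantity at (P_x, Y, P_r) gives Q = 31 − 0.18(35)² + 0.035(7200) + 2.8(17.9) = 31 − 220.5 + 252 + 50.12 = 112.62.
∂Q/∂P_x = −2·0.18·P_x = -12.6, so E_p = -12.6·(35/112.62) ≈ -3.92.
|E_p| > 1: demand is elastic.

-3.92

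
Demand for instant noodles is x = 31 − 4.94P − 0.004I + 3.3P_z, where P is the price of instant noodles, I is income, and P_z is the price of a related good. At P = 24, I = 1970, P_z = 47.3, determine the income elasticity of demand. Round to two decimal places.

-0.13

x = 31 − 4.94(24) − 0.004(1970) + 3.3(47.3) = 31 − 118.56 − 7.88 + 156.09 = 60.65.
∂x/∂I = −0.004, so E_I = -0.004·(1970/60.65) ≈ -0.13.
E_I < 0: inferior good.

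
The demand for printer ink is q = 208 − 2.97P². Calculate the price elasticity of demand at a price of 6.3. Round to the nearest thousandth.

At P = 6.3, q = 90.1207.
dq/dP = −2·2.97·P = −37.422.
Point elasticity E = (dq/dP)·(P/q) = -37.422 × 6.3/90.1207 ≈ -2.616.
|E| > 1, so demand is elastic at this price.

-2.616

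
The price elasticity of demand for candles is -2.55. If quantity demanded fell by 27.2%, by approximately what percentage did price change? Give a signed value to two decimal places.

%ΔQ ≈ E × %ΔP ⇒ %ΔP = %ΔQ / E = (-27.2%)/(-2.55) ≈ 10.67%.

10.67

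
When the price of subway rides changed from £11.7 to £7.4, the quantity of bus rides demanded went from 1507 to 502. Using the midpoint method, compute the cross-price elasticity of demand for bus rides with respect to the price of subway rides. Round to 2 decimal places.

2.22

%ΔQ_x = (502 − 1507)/[(1507+502)/2] = -1005/1004.5 ≈ -1.0005.
%ΔP_y = (7.4 − 11.7)/[(11.7+7.4)/2] ≈ -0.4503.
E_xy = -1.0005/-0.4503 ≈ 2.22.
E_xy > 0, so bus rides and subway rides are substitutes.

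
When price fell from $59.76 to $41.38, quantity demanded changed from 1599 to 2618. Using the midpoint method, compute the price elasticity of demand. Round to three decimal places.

%Δq = (2618 − 1599)/[(1599 + 2618)/2] = 1019/2108.5 ≈ 0.4833.
%ΔP = (41.38 − 59.76)/[(59.76 + 41.38)/2] = -18.38/50.57 ≈ -0.3635.
Arc elasticity E = %Δq/%ΔP ≈ 0.4833/-0.3635 ≈ -1.330.
|E| > 1: demand is elastic over this range.

-1.330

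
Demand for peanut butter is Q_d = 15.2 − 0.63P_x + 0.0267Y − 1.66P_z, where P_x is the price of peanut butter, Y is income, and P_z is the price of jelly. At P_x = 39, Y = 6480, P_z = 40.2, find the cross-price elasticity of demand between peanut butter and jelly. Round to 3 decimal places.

-0.689

First evaluate Q_d: 15.2 − 0.63(39) + 0.0267(6480) − 1.66(40.2) = 15.2 − 24.57 + 173.016 − 66.732 = 96.914.
∂Q_d/∂P_z = −1.66, so E_xy = -1.66·(40.2/96.914) ≈ -0.689.
E_xy < 0: the goods are complements.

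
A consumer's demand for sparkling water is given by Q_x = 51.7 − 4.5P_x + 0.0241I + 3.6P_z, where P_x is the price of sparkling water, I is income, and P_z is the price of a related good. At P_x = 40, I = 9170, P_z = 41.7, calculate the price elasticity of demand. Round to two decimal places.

Evaluating quantity at (P_x, I, P_z) gives Q_x = 51.7 − 4.5(40) + 0.0241(9170) + 3.6(41.7) = 51.7 − 180 + 220.997 + 150.12 = 242.817.
∂Q_x/∂P_x = −4.5, so E_p = (−4.5)·(40/242.817) ≈ -0.74.
|E_p| < 1: demand is inelastic.

-0.74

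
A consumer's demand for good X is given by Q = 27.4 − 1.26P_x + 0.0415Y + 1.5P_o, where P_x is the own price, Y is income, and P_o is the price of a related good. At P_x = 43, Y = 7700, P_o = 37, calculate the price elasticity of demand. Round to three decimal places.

-0.156

Evaluating quantity at (P_x, Y, P_o) gives Q = 27.4 − 1.26(43) + 0.0415(7700) + 1.5(37) = 27.4 − 54.18 + 319.55 + 55.5 = 348.27.
∂Q/∂P_x = −1.26, so E_p = (−1.26)·(43/348.27) ≈ -0.156.
|E_p| < 1: demand is inelastic.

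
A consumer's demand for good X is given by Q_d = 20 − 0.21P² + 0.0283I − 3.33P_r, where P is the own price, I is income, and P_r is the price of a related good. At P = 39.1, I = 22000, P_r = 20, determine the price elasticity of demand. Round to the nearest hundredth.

Evaluating quantity at (P, I, P_r) gives Q_d = 20 − 0.21(39.1)² + 0.0283(22000) − 3.33(20) = 20 − 321.0501 + 622.6 − 66.6 = 254.9499.
∂Q_d/∂P = −2·0.21·P = -16.422, so E_p = -16.422·(39.1/254.9499) ≈ -2.52.
|E_p| > 1: demand is elastic.

-2.52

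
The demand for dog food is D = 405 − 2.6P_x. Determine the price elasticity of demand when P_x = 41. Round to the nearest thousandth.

At P_x = 41, D = 298.4.
dD/dP_x = −2.6.
Point elasticity E = (dD/dP_x)·(P_x/D) = -2.6 × 41/298.4 ≈ -0.357.
|E| < 1, so demand is inelastic at this price.

-0.357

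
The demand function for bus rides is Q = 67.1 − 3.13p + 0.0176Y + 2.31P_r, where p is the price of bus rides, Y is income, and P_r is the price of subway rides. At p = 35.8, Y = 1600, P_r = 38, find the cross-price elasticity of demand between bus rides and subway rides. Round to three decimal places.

First evaluate Q: 67.1 − 3.13(35.8) + 0.0176(1600) + 2.31(38) = 67.1 − 112.054 + 28.16 + 87.78 = 70.986.
∂Q/∂P_r = +2.31, so E_xy = 2.31·(38/70.986) ≈ 1.237.
E_xy > 0: the goods are substitutes.

1.237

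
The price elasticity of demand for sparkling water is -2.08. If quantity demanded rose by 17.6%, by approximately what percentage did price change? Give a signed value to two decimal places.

-8.46

%ΔQ ≈ E × %ΔP ⇒ %ΔP = %ΔQ / E = (17.6%)/(-2.08) ≈ -8.46%.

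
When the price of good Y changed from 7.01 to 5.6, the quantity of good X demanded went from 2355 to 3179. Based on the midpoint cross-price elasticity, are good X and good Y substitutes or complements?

%ΔQ_x = (3179 − 2355)/[(2355+3179)/2] = 824/2767 ≈ 0.2978.
%ΔP_y = (5.6 − 7.01)/[(7.01+5.6)/2] ≈ -0.2236.
E_xy = 0.2978/-0.2236 ≈ -1.332.
E_xy < 0, so the goods are complements.

complements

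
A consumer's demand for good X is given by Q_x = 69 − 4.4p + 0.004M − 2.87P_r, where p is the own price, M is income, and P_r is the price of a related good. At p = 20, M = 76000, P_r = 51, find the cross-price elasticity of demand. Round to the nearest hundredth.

Evaluating quantity at (p, M, P_r) gives Q_x = 69 − 4.4(20) + 0.004(76000) − 2.87(51) = 69 − 88 + 304 − 146.37 = 138.63.
∂Q_x/∂P_r = −2.87, so E_xy = -2.87·(51/138.63) ≈ -1.06.
E_xy < 0: the goods are complements.

-1.06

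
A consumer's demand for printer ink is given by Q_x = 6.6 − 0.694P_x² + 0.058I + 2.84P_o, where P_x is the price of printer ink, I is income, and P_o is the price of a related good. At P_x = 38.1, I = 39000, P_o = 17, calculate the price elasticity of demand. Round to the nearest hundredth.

Evaluating quantity at (P_x, I, P_o) gives Q_x = 6.6 − 0.694(38.1)² + 0.058(39000) + 2.84(17) = 6.6 − 1007.4173 + 2262 + 48.28 = 1309.4627.
∂Q_x/∂P_x = −2·0.694·P_x = -52.8828, so E_p = -52.8828·(38.1/1309.4627) ≈ -1.54.
|E_p| > 1: demand is elastic.

-1.54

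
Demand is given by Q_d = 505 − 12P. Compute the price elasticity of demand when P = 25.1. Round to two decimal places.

At P = 25.1, Q_d = 203.8.
dQ_d/dP = −12.
Point elasticity E = (dQ_d/dP)·(P/Q_d) = -12 × 25.1/203.8 ≈ -1.48.
|E| > 1, so demand is elastic at this price.

-1.48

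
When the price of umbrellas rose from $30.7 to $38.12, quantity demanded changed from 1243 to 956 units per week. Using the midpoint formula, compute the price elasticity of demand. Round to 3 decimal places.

-1.211

%Δq = (956 − 1243)/[(1243 + 956)/2] = -287/1099.5 ≈ -0.2610.
%Δp = (38.12 − 30.7)/[(30.7 + 38.12)/2] = 7.42/34.41 ≈ 0.2156.
Arc elasticity E = %Δq/%Δp ≈ -0.2610/0.2156 ≈ -1.211.
|E| > 1: demand is elastic over this range.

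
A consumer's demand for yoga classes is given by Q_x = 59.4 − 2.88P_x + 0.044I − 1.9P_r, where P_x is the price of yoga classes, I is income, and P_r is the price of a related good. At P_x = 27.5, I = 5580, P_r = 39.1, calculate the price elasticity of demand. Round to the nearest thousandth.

-0.523

Substituting, Q_x = 59.4 − 2.88(27.5) + 0.044(5580) − 1.9(39.1) = 59.4 − 79.2 + 245.52 − 74.29 = 151.43.
∂Q_x/∂P_x = −2.88, so E_p = (−2.88)·(27.5/151.43) ≈ -0.523.
|E_p| < 1: demand is inelastic.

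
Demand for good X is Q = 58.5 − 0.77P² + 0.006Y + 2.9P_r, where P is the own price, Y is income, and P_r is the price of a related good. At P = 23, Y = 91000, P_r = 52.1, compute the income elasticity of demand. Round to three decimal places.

Q = 58.5 − 0.77(23)² + 0.006(91000) + 2.9(52.1) = 58.5 − 407.33 + 546 + 151.09 = 348.26.
∂Q/∂Y = +0.006, so E_I = 0.006·(91000/348.26) ≈ 1.568.
E_I > 1: normal good (luxury).

1.568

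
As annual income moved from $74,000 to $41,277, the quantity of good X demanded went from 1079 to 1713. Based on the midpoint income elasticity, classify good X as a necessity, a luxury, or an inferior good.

%ΔQ = (1713 − 1079)/[(1079+1713)/2] = 634/1396 ≈ 0.4542.
%ΔY = (41,277 − 74,000)/[(74,000+41,277)/2] = -32723/57638.5 ≈ -0.5677.
E_I = %ΔQ/%ΔY ≈ -0.800.
E_I < 0: inferior good.

inferior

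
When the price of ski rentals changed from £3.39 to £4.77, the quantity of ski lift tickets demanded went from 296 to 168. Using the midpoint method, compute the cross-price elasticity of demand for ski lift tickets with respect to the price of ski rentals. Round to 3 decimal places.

%ΔQ_x = (168 − 296)/[(296+168)/2] = -128/232 ≈ -0.5517.
%ΔP_y = (4.77 − 3.39)/[(3.39+4.77)/2] ≈ 0.3382.
E_xy = -0.5517/0.3382 ≈ -1.631.
E_xy < 0, so ski lift tickets and ski rentals are complements.

-1.631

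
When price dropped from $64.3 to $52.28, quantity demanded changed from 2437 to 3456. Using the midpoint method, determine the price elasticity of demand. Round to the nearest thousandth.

-1.677

%Δq = (3456 − 2437)/[(2437 + 3456)/2] = 1019/2946.5 ≈ 0.3458.
%Δp = (52.28 − 64.3)/[(64.3 + 52.28)/2] = -12.02/58.29 ≈ -0.2062.
Arc elasticity E = %Δq/%Δp ≈ 0.3458/-0.2062 ≈ -1.677.
|E| > 1: demand is elastic over this range.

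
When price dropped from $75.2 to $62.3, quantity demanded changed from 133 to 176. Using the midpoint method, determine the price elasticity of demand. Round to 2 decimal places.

%ΔQ = (176 − 133)/[(133 + 176)/2] = 43/154.5 ≈ 0.2783.
%Δp = (62.3 − 75.2)/[(75.2 + 62.3)/2] = -12.9/68.75 ≈ -0.1876.
Arc elasticity E = %ΔQ/%Δp ≈ 0.2783/-0.1876 ≈ -1.48.
|E| > 1: demand is elastic over this range.

-1.48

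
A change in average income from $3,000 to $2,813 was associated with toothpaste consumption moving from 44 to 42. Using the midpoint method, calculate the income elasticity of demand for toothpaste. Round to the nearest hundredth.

%ΔQ = (42 − 44)/[(44+42)/2] = -2/43 ≈ -0.0465.
%ΔY = (2,813 − 3,000)/[(3,000+2,813)/2] = -187/2906.5 ≈ -0.0643.
E_I = %ΔQ/%ΔY ≈ 0.72.
E_I ∈ (0,1): normal good (necessity).

0.72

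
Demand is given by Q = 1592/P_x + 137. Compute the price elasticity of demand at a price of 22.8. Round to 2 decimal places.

-0.34

At P_x = 22.8, Q = 206.8246.
dQ/dP_x = −1592/P_x² = −3.0625.
Point elasticity E = (dQ/dP_x)·(P_x/Q) = -3.0625 × 22.8/206.8246 ≈ -0.34.
|E| < 1, so demand is inelastic at this price.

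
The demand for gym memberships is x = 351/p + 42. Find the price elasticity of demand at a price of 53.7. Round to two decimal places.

-0.13

At p = 53.7, x = 48.5363.
dx/dp = −351/p² = −0.1217.
Point elasticity E = (dx/dp)·(p/x) = -0.1217 × 53.7/48.5363 ≈ -0.13.
|E| < 1, so demand is inelastic at this price.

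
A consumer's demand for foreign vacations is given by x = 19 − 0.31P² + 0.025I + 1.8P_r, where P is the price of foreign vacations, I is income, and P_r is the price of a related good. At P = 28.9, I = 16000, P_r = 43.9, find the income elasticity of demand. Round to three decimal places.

x = 19 − 0.31(28.9)² + 0.025(16000) + 1.8(43.9) = 19 − 258.9151 + 400 + 79.02 = 239.1049.
∂x/∂I = +0.025, so E_I = 0.025·(16000/239.1049) ≈ 1.673.
E_I > 1: normal good (luxury).

1.673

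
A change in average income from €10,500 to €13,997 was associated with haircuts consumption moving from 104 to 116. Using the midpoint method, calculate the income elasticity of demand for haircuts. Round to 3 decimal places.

%ΔQ = (116 − 104)/[(104+116)/2] = 12/110 ≈ 0.1091.
%ΔY = (13,997 − 10,500)/[(10,500+13,997)/2] = 3497/12248.5 ≈ 0.2855.
E_I = %ΔQ/%ΔY ≈ 0.382.
E_I ∈ (0,1): normal good (necessity).

0.382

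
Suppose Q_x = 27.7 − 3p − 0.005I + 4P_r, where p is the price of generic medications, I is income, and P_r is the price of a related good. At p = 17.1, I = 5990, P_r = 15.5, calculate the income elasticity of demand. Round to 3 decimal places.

-3.544

At the given point, Q_x = 27.7 − 3(17.1) − 0.005(5990) + 4(15.5) = 27.7 − 51.3 − 29.95 + 62 = 8.45.
∂Q_x/∂I = −0.005, so E_I = -0.005·(5990/8.45) ≈ -3.544.
E_I < 0: inferior good.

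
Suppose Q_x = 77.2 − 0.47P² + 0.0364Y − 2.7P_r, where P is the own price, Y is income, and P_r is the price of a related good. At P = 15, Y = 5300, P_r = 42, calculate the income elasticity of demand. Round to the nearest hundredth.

Substituting, Q_x = 77.2 − 0.47(15)² + 0.0364(5300) − 2.7(42) = 77.2 − 105.75 + 192.92 − 113.4 = 50.97.
∂Q_x/∂Y = +0.0364, so E_I = 0.0364·(5300/50.97) ≈ 3.78.
E_I > 1: normal good (luxury).

3.78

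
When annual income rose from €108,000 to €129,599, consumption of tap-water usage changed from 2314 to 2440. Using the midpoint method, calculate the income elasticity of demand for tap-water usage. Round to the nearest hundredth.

%ΔQ = (2440 − 2314)/[(2314+2440)/2] = 126/2377 ≈ 0.0530.
%ΔY = (129,599 − 108,000)/[(108,000+129,599)/2] = 21599/118799.5 ≈ 0.1818.
E_I = %ΔQ/%ΔY ≈ 0.29.
E_I ∈ (0,1): normal good (necessity).

0.29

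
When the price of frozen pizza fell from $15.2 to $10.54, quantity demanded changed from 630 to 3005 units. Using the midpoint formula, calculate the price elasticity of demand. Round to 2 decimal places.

%Δq = (3005 − 630)/[(630 + 3005)/2] = 2375/1817.5 ≈ 1.3067.
%Δp = (10.54 − 15.2)/[(15.2 + 10.54)/2] = -4.66/12.87 ≈ -0.3621.
Arc elasticity E = %Δq/%Δp ≈ 1.3067/-0.3621 ≈ -3.61.
|E| > 1: demand is elastic over this range.

-3.61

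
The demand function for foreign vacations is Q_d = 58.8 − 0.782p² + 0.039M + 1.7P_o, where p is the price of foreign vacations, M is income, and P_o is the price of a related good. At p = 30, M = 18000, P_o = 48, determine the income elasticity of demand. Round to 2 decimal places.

Q_d = 58.8 − 0.782(30)² + 0.039(18000) + 1.7(48) = 58.8 − 703.8 + 702 + 81.6 = 138.6.
∂Q_d/∂M = +0.039, so E_I = 0.039·(18000/138.6) ≈ 5.06.
E_I > 1: normal good (luxury).

5.06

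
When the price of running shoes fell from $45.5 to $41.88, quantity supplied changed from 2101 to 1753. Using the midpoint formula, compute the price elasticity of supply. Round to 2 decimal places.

2.18

%ΔQ = (1753 − 2101)/[(2101 + 1753)/2] = -348/1927 ≈ -0.1806.
%Δp = (41.88 − 45.5)/[(45.5 + 41.88)/2] = -3.62/43.69 ≈ -0.0829.
Arc elasticity E = %ΔQ/%Δp ≈ -0.1806/-0.0829 ≈ 2.18.
|E| > 1: supply is elastic over this range.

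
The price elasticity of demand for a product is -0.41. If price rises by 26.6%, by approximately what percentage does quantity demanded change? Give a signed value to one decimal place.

%ΔQ ≈ E × %ΔP = (-0.41) × (26.6%) ≈ -10.9%.

-10.9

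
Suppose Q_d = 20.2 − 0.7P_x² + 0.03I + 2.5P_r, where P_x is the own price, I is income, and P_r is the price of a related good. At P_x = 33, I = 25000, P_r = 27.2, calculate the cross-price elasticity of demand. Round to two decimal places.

Substituting, Q_d = 20.2 − 0.7(33)² + 0.03(25000) + 2.5(27.2) = 20.2 − 762.3 + 750 + 68 = 75.9.
∂Q_d/∂P_r = +2.5, so E_xy = 2.5·(27.2/75.9) ≈ 0.90.
E_xy > 0: the goods are substitutes.

0.90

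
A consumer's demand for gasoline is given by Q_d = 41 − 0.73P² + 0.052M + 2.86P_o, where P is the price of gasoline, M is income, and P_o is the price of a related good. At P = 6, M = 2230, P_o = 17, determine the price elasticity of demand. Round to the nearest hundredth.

Substituting, Q_d = 41 − 0.73(6)² + 0.052(2230) + 2.86(17) = 41 − 26.28 + 115.96 + 48.62 = 179.3.
∂Q_d/∂P = −2·0.73·P = -8.76, so E_p = -8.76·(6/179.3) ≈ -0.29.
|E_p| < 1: demand is inelastic.

-0.29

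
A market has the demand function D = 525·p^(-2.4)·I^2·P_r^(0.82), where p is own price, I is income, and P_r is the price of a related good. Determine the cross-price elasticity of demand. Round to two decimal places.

0.82

For a Cobb–Douglas (constant-elasticity) form D = A·P_r^α·…, the elasticity with respect to P_r equals the exponent α at every point.
Here the exponent on P_r is 0.82, so the cross-price elasticity of demand is 0.82.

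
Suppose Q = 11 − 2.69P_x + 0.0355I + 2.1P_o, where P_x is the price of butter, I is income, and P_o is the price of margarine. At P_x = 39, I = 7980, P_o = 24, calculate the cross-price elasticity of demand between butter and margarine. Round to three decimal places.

Substituting, Q = 11 − 2.69(39) + 0.0355(7980) + 2.1(24) = 11 − 104.91 + 283.29 + 50.4 = 239.78.
∂Q/∂P_o = +2.1, so E_xy = 2.1·(24/239.78) ≈ 0.210.
E_xy > 0: the goods are substitutes.

0.210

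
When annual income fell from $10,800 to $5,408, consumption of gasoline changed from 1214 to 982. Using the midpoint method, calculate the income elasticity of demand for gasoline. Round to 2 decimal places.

%ΔQ = (982 − 1214)/[(1214+982)/2] = -232/1098 ≈ -0.2113.
%ΔY = (5,408 − 10,800)/[(10,800+5,408)/2] = -5392/8104 ≈ -0.6654.
E_I = %ΔQ/%ΔY ≈ 0.32.
E_I ∈ (0,1): normal good (necessity).

0.32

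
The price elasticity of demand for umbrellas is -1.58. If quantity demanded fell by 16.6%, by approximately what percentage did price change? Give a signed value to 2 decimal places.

10.51

%ΔQ ≈ E × %ΔP ⇒ %ΔP = %ΔQ / E = (-16.6%)/(-1.58) ≈ 10.51%.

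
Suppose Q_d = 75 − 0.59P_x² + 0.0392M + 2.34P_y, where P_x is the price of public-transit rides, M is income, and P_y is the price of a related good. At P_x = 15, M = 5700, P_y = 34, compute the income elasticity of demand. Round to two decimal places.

0.91

Evaluating quantity at (P_x, M, P_y) gives Q_d = 75 − 0.59(15)² + 0.0392(5700) + 2.34(34) = 75 − 132.75 + 223.44 + 79.56 = 245.25.
∂Q_d/∂M = +0.0392, so E_I = 0.0392·(5700/245.25) ≈ 0.91.
E_I ∈ (0,1): normal good (necessity).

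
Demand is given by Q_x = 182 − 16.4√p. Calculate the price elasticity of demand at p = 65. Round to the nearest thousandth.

-1.328

At p = 65, Q_x = 49.779.
dQ_x/dp = −16.4/(2√p) = −16.4/(2·8.0623).
Point elasticity E = (dQ_x/dp)·(p/Q_x) = -1.0171 × 65/49.779 ≈ -1.328.
|E| > 1, so demand is elastic at this price.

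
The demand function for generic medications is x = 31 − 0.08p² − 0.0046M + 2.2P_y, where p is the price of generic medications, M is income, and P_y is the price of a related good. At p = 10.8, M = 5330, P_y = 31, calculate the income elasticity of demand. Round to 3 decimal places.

x = 31 − 0.08(10.8)² − 0.0046(5330) + 2.2(31) = 31 − 9.3312 − 24.518 + 68.2 = 65.3508.
∂x/∂M = −0.0046, so E_I = -0.0046·(5330/65.3508) ≈ -0.375.
E_I < 0: inferior good.

-0.375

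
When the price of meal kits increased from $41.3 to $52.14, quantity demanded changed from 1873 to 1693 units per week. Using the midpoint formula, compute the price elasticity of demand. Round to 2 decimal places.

-0.44

%ΔQ = (1693 − 1873)/[(1873 + 1693)/2] = -180/1783 ≈ -0.1010.
%Δp = (52.14 − 41.3)/[(41.3 + 52.14)/2] = 10.84/46.72 ≈ 0.2320.
Arc elasticity E = %ΔQ/%Δp ≈ -0.1010/0.2320 ≈ -0.44.
|E| < 1: demand is inelastic over this range.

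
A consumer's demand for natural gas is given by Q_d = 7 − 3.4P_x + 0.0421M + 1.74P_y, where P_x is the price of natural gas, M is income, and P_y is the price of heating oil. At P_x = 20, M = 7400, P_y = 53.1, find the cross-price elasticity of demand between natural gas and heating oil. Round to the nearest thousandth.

First evaluate Q_d: 7 − 3.4(20) + 0.0421(7400) + 1.74(53.1) = 7 − 68 + 311.54 + 92.394 = 342.934.
∂Q_d/∂P_y = +1.74, so E_xy = 1.74·(53.1/342.934) ≈ 0.269.
E_xy > 0: the goods are substitutes.

0.269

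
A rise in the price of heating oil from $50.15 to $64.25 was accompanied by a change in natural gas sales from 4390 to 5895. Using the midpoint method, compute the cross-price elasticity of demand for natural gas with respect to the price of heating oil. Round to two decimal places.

%ΔQ_x = (5895 − 4390)/[(4390+5895)/2] = 1505/5142.5 ≈ 0.2927.
%ΔP_y = (64.25 − 50.15)/[(50.15+64.25)/2] ≈ 0.2465.
E_xy = 0.2927/0.2465 ≈ 1.19.
E_xy > 0, so natural gas and heating oil are substitutes.

1.19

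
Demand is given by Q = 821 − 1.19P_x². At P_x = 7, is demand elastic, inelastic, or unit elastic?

At P_x = 7, Q = 762.69.
dQ/dP_x = −2·1.19·P_x = −16.66.
Point elasticity E = (dQ/dP_x)·(P_x/Q) = -16.66 × 7/762.69 ≈ -0.153.
|E| ≈ 0.153 < 1, so demand is inelastic.

inelastic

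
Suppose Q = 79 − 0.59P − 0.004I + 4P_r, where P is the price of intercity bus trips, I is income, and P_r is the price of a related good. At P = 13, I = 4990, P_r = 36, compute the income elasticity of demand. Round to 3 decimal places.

-0.102

Q = 79 − 0.59(13) − 0.004(4990) + 4(36) = 79 − 7.67 − 19.96 + 144 = 195.37.
∂Q/∂I = −0.004, so E_I = -0.004·(4990/195.37) ≈ -0.102.
E_I < 0: inferior good.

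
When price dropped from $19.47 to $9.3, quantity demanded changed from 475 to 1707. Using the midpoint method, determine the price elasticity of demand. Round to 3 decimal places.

%ΔQ = (1707 − 475)/[(475 + 1707)/2] = 1232/1091 ≈ 1.1292.
%Δp = (9.3 − 19.47)/[(19.47 + 9.3)/2] = -10.17/14.385 ≈ -0.7070.
Arc elasticity E = %ΔQ/%Δp ≈ 1.1292/-0.7070 ≈ -1.597.
|E| > 1: demand is elastic over this range.

-1.597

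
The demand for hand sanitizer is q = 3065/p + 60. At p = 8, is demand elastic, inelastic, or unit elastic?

inelastic

At p = 8, q = 443.125.
dq/dp = −3065/p² = −47.8906.
Point elasticity E = (dq/dp)·(p/q) = -47.8906 × 8/443.125 ≈ -0.865.
|E| ≈ 0.865 < 1, so demand is inelastic.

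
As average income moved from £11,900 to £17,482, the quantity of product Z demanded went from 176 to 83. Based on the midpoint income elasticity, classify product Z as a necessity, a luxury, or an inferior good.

%ΔQ = (83 − 176)/[(176+83)/2] = -93/129.5 ≈ -0.7181.
%ΔI = (17,482 − 11,900)/[(11,900+17,482)/2] = 5582/14691 ≈ 0.3800.
E_I = %ΔQ/%ΔI ≈ -1.890.
E_I < 0: inferior good.

inferior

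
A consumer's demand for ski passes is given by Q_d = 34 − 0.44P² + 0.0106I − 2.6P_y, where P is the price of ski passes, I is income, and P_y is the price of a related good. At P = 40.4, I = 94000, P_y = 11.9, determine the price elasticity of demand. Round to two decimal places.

-5.11

Evaluating quantity at (P, I, P_y) gives Q_d = 34 − 0.44(40.4)² + 0.0106(94000) − 2.6(11.9) = 34 − 718.1504 + 996.4 − 30.94 = 281.3096.
∂Q_d/∂P = −2·0.44·P = -35.552, so E_p = -35.552·(40.4/281.3096) ≈ -5.11.
|E_p| > 1: demand is elastic.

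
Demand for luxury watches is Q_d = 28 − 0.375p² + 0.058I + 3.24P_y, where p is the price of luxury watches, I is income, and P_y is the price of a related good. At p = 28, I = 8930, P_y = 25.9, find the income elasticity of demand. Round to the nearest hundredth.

First evaluate Q_d: 28 − 0.375(28)² + 0.058(8930) + 3.24(25.9) = 28 − 294 + 517.94 + 83.916 = 335.856.
∂Q_d/∂I = +0.058, so E_I = 0.058·(8930/335.856) ≈ 1.54.
E_I > 1: normal good (luxury).

1.54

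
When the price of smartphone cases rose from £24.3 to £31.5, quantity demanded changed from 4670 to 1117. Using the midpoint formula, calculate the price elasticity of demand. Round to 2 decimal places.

-4.76

%ΔQ = (1117 − 4670)/[(4670 + 1117)/2] = -3553/2893.5 ≈ -1.2279.
%Δp = (31.5 − 24.3)/[(24.3 + 31.5)/2] = 7.2/27.9 ≈ 0.2581.
Arc elasticity E = %ΔQ/%Δp ≈ -1.2279/0.2581 ≈ -4.76.
|E| > 1: demand is elastic over this range.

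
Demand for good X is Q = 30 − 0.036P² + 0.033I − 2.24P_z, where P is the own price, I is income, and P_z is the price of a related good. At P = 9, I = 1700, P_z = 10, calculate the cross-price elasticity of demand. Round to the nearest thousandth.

Q = 30 − 0.036(9)² + 0.033(1700) − 2.24(10) = 30 − 2.916 + 56.1 − 22.4 = 60.784.
∂Q/∂P_z = −2.24, so E_xy = -2.24·(10/60.784) ≈ -0.369.
E_xy < 0: the goods are complements.

-0.369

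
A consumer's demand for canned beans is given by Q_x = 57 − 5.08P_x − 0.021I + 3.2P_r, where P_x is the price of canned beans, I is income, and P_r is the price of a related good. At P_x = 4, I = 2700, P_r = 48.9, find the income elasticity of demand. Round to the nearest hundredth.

-0.42

Evaluating quantity at (P_x, I, P_r) gives Q_x = 57 − 5.08(4) − 0.021(2700) + 3.2(48.9) = 57 − 20.32 − 56.7 + 156.48 = 136.46.
∂Q_x/∂I = −0.021, so E_I = -0.021·(2700/136.46) ≈ -0.42.
E_I < 0: inferior good.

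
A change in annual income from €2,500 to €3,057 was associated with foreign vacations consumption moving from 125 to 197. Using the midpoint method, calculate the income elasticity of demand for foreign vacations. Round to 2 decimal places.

2.23

%ΔQ = (197 − 125)/[(125+197)/2] = 72/161 ≈ 0.4472.
%ΔM = (3,057 − 2,500)/[(2,500+3,057)/2] = 557/2778.5 ≈ 0.2005.
E_I = %ΔQ/%ΔM ≈ 2.23.
E_I > 1: normal good (luxury).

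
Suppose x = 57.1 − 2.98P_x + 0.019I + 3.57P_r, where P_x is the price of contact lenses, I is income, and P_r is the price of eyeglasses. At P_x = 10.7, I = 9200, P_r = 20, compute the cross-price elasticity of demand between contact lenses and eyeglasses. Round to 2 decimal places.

First evaluate x: 57.1 − 2.98(10.7) + 0.019(9200) + 3.57(20) = 57.1 − 31.886 + 174.8 + 71.4 = 271.414.
∂x/∂P_r = +3.57, so E_xy = 3.57·(20/271.414) ≈ 0.26.
E_xy > 0: the goods are substitutes.

0.26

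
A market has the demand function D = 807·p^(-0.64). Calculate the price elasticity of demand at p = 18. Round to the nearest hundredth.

-0.64

For a Cobb–Douglas (constant-elasticity) form D = A·p^α·…, the elasticity with respect to p equals the exponent α at every point.
Here the exponent on p is -0.64, so the price elasticity of demand is -0.64.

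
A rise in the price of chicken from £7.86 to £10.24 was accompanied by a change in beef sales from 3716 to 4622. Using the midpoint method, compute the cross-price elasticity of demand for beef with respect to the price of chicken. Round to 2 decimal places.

%ΔQ_x = (4622 − 3716)/[(3716+4622)/2] = 906/4169 ≈ 0.2173.
%ΔP_y = (10.24 − 7.86)/[(7.86+10.24)/2] ≈ 0.2630.
E_xy = 0.2173/0.2630 ≈ 0.83.
E_xy > 0, so beef and chicken are substitutes.

0.83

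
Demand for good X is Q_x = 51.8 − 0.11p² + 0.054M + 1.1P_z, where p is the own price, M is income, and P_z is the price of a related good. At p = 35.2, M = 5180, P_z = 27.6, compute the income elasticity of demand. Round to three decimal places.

Evaluating quantity at (p, M, P_z) gives Q_x = 51.8 − 0.11(35.2)² + 0.054(5180) + 1.1(27.6) = 51.8 − 136.2944 + 279.72 + 30.36 = 225.5856.
∂Q_x/∂M = +0.054, so E_I = 0.054·(5180/225.5856) ≈ 1.240.
E_I > 1: normal good (luxury).

1.240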